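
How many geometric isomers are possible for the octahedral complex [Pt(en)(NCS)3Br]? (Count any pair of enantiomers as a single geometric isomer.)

Each en is bidentate and must span two cis positions.
There are 2 geometric isomers: NCS fac; NCS mer.

2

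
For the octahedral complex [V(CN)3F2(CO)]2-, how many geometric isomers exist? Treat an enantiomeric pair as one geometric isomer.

The six octahedral sites form three mutually perpendicular trans pairs.
Systematic placement gives 3 geometric isomers: CN mer, F trans; CN mer, F cis; CN fac, F cis.

3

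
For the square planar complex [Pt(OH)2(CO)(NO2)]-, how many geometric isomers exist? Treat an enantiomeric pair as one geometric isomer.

The distinct arrangements are (2 in all): OH cis; OH trans.

2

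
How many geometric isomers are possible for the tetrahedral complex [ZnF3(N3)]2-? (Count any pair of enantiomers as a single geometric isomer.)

1

All four vertices of a tetrahedron are equivalent and mutually adjacent, so cis/trans isomerism cannot arise.
Only one geometric arrangement is possible.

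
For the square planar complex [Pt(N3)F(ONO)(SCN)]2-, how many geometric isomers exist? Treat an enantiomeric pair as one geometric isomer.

3

In a square planar complex each vertex has one trans partner and two cis neighbours.
There are 3 geometric isomers: (F/ONO trans, N3/SCN trans); (F/SCN trans, N3/ONO trans); (F/N3 trans, ONO/SCN trans).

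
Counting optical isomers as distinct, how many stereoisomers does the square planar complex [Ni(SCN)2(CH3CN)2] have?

2

A square has two trans pairs of vertices; adjacent vertices are cis.
Working through the distinct placements yields 2 geometric isomers: SCN cis; SCN trans.
Each arrangement has an internal mirror plane or centre of symmetry, so none is chiral.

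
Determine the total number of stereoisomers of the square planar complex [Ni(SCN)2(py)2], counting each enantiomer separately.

2

A square has two trans pairs of vertices; adjacent vertices are cis.
The distinct arrangements are (2 in all): SCN cis; SCN trans.
Each arrangement has an internal mirror plane or centre of symmetry, so none is chiral.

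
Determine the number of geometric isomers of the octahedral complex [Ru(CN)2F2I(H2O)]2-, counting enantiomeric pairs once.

An octahedron has six vertices in three trans pairs; every non-trans pair is cis.
Systematic placement gives 6 geometric isomers: CN trans, F trans; CN trans, F cis; CN cis, F cis (3 arrangements, 2 chiral); CN cis, F trans.

6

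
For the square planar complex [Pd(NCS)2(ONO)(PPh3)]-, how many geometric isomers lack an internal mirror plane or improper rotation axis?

0

Working through the distinct placements yields 2 geometric isomers: NCS cis; NCS trans.
Each arrangement has an internal mirror plane or centre of symmetry, so none is chiral.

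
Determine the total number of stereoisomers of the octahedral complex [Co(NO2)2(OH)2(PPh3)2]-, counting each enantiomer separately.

6

The six octahedral sites form three mutually perpendicular trans pairs.
The distinct arrangements are (5 in all): NO2 trans, OH trans, PPh3 trans; NO2 trans, OH cis, PPh3 cis; NO2 cis, OH cis, PPh3 trans; NO2 cis, OH cis, PPh3 cis (chiral); NO2 cis, OH trans, PPh3 cis.
One of these lacks any improper symmetry element and so occurs as an enantiomeric pair, giving 5 + 1 = 6 stereoisomers in total.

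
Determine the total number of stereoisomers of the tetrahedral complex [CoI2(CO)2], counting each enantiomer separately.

In a tetrahedral complex all four positions are equivalent and every pair of ligands is adjacent — there is no cis/trans distinction.
Only one geometric arrangement is possible.

1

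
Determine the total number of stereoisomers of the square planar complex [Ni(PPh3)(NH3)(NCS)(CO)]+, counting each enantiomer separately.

3

A square has two trans pairs of vertices; adjacent vertices are cis.
Systematic placement gives 3 geometric isomers: (CO/NH3 trans, NCS/PPh3 trans); (CO/PPh3 trans, NCS/NH3 trans); (CO/NCS trans, NH3/PPh3 trans).
Each arrangement has an internal mirror plane or centre of symmetry, so none is chiral.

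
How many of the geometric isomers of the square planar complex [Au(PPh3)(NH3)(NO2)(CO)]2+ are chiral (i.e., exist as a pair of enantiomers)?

In a square planar complex each vertex has one trans partner and two cis neighbours.
Systematic placement gives 3 geometric isomers: (CO/NO2 trans, NH3/PPh3 trans); (CO/PPh3 trans, NH3/NO2 trans); (CO/NH3 trans, NO2/PPh3 trans).
Each arrangement has an internal mirror plane or centre of symmetry, so none is chiral.

0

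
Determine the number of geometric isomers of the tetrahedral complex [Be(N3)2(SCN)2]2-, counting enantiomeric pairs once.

1

Only one geometric arrangement is possible.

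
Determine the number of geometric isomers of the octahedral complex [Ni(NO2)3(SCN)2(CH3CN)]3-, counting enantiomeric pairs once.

3

There are 3 geometric isomers: NO2 mer, SCN trans; NO2 fac, SCN cis; NO2 mer, SCN cis.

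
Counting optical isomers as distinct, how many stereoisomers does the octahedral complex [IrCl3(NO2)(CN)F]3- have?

5

The six octahedral sites form three mutually perpendicular trans pairs.
Systematic placement gives 4 geometric isomers: Cl mer (3 arrangements); Cl fac (chiral).
One of these lacks any improper symmetry element and so occurs as an enantiomeric pair, giving 4 + 1 = 5 stereoisomers in total.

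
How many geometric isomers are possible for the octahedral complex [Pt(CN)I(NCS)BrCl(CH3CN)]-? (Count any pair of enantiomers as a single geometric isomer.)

15

The six octahedral sites form three mutually perpendicular trans pairs.
Exhaustive case analysis gives 15 geometric isomers.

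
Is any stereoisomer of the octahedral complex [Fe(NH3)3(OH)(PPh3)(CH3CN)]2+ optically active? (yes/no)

yes

In an octahedral complex each vertex has one trans partner and four cis neighbours.
There are 4 geometric isomers: NH3 mer (3 arrangements); NH3 fac (chiral).
One of these lacks any improper symmetry element and so occurs as an enantiomeric pair, giving 4 + 1 = 5 stereoisomers in total.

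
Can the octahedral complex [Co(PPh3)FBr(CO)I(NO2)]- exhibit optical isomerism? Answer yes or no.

The six octahedral sites form three mutually perpendicular trans pairs.
Exhaustive case analysis gives 15 geometric isomers.
Of these, 15 lack any improper symmetry element and so occur as enantiomeric pairs, giving 15 + 15 = 30 stereoisomers in total.

yes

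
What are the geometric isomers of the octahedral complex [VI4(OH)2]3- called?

cis and trans

An octahedron has six vertices in three trans pairs; every non-trans pair is cis.
There are 2 geometric isomers: OH trans; OH cis.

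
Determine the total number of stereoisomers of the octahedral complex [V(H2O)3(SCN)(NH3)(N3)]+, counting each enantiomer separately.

In an octahedral complex each vertex has one trans partner and four cis neighbours.
Systematic placement gives 4 geometric isomers: H2O mer (3 arrangements); H2O fac (chiral).
One of these lacks any improper symmetry element and so occurs as an enantiomeric pair, giving 4 + 1 = 5 stereoisomers in total.

5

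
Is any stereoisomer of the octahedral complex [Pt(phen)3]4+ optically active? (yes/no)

Each phen is bidentate and must span two cis positions.
Only one geometric arrangement is possible; it has no improper symmetry element, so it exists as a pair of enantiomers (2 stereoisomers).

yes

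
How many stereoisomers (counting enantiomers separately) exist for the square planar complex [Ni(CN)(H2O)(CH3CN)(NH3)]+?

In a square planar complex each vertex has one trans partner and two cis neighbours.
Systematic placement gives 3 geometric isomers: (CH3CN/H2O trans, CN/NH3 trans); (CH3CN/NH3 trans, CN/H2O trans); (CH3CN/CN trans, H2O/NH3 trans).
Each arrangement has an internal mirror plane or centre of symmetry, so none is chiral.

3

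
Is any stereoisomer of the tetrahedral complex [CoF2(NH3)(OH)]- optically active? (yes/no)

All four vertices of a tetrahedron are equivalent and mutually adjacent, so cis/trans isomerism cannot arise.
Only one geometric arrangement is possible.

no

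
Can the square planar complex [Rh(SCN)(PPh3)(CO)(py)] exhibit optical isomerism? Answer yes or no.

no

A square has two trans pairs of vertices; adjacent vertices are cis.
The distinct arrangements are (3 in all): (CO/SCN trans, PPh3/py trans); (CO/py trans, PPh3/SCN trans); (CO/PPh3 trans, SCN/py trans).
Each arrangement has an internal mirror plane or centre of symmetry, so none is chiral.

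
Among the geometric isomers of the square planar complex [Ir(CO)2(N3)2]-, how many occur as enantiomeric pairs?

0

A square has two trans pairs of vertices; adjacent vertices are cis.
Working through the distinct placements yields 2 geometric isomers: CO cis; CO trans.
Each arrangement has an internal mirror plane or centre of symmetry, so none is chiral.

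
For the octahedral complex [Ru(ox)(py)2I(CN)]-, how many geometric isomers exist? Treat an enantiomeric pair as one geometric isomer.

4

Each ox is bidentate and must span two cis positions.
Systematic placement gives 4 geometric isomers: py cis (3 arrangements, 2 chiral); py trans.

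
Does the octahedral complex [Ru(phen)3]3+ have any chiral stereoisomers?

yes

An octahedron has six vertices in three trans pairs; every non-trans pair is cis.
Each phen is bidentate and must span two cis positions.
Only one geometric arrangement is possible; it has no improper symmetry element, so it exists as a pair of enantiomers (2 stereoisomers).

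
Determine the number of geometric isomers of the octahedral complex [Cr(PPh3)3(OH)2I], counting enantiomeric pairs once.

In an octahedral complex each vertex has one trans partner and four cis neighbours.
Systematic placement gives 3 geometric isomers: PPh3 mer, OH cis; PPh3 mer, OH trans; PPh3 fac, OH cis.

3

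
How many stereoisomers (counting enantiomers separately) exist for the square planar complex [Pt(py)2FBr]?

A square has two trans pairs of vertices; adjacent vertices are cis.
Systematic placement gives 2 geometric isomers: py cis; py trans.
Each arrangement has an internal mirror plane or centre of symmetry, so none is chiral.

2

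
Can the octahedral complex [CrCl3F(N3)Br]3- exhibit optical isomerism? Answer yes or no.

yes

An octahedron has six vertices in three trans pairs; every non-trans pair is cis.
Working through the distinct placements yields 4 geometric isomers: Cl mer (3 arrangements); Cl fac (chiral).
One of these lacks any improper symmetry element and so occurs as an enantiomeric pair, giving 4 + 1 = 5 stereoisomers in total.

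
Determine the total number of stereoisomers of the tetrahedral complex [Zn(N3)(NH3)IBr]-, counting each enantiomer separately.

All four vertices of a tetrahedron are equivalent and mutually adjacent, so cis/trans isomerism cannot arise.
Only one geometric arrangement is possible; it has no improper symmetry element, so it exists as a pair of enantiomers (2 stereoisomers).

2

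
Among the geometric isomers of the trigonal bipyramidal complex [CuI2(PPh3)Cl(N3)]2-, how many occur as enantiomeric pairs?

In a trigonal bipyramid the two axial positions differ from the three equatorial ones.
Systematic enumeration (placing each ligand type in turn and discarding arrangements equivalent by rotation or reflection) gives 7 geometric isomers.
Of these, 3 lack any improper symmetry element and so occur as enantiomeric pairs, giving 7 + 3 = 10 stereoisomers in total.

3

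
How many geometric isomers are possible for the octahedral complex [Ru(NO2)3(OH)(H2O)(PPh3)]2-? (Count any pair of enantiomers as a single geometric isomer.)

4

An octahedron has six vertices in three trans pairs; every non-trans pair is cis.
The distinct arrangements are (4 in all): NO2 mer (3 arrangements); NO2 fac (chiral).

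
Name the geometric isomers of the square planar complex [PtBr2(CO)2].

In a square planar complex each vertex has one trans partner and two cis neighbours.
Working through the distinct placements yields 2 geometric isomers: Br cis; Br trans.

cis and trans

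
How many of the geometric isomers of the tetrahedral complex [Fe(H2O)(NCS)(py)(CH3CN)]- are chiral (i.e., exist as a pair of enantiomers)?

All four vertices of a tetrahedron are equivalent and mutually adjacent, so cis/trans isomerism cannot arise.
Only one geometric arrangement is possible; it has no improper symmetry element, so it exists as a pair of enantiomers (2 stereoisomers).

1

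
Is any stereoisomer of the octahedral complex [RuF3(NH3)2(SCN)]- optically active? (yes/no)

An octahedron has six vertices in three trans pairs; every non-trans pair is cis.
Systematic placement gives 3 geometric isomers: F mer, NH3 cis; F mer, NH3 trans; F fac, NH3 cis.
Each arrangement has an internal mirror plane or centre of symmetry, so none is chiral.

no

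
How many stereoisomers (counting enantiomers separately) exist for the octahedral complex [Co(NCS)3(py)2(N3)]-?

The six octahedral sites form three mutually perpendicular trans pairs.
There are 3 geometric isomers: NCS mer, py trans; NCS fac, py cis; NCS mer, py cis.
Each arrangement has an internal mirror plane or centre of symmetry, so none is chiral.

3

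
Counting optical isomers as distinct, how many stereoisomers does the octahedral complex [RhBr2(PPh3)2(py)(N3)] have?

8

An octahedron has six vertices in three trans pairs; every non-trans pair is cis.
Working through the distinct placements yields 6 geometric isomers: Br trans, PPh3 cis; Br trans, PPh3 trans; Br cis, PPh3 cis (3 arrangements, 2 chiral); Br cis, PPh3 trans.
Of these, 2 lack any improper symmetry element and so occur as enantiomeric pairs, giving 6 + 2 = 8 stereoisomers in total.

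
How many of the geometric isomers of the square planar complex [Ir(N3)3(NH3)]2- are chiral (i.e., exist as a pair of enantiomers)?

0

In a square planar complex each vertex has one trans partner and two cis neighbours.
Only one geometric arrangement is possible.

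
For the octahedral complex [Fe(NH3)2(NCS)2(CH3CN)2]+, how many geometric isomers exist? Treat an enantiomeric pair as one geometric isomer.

5

There are 5 geometric isomers: NH3 trans, NCS trans, CH3CN trans; NH3 cis, NCS cis, CH3CN trans; NH3 trans, NCS cis, CH3CN cis; NH3 cis, NCS cis, CH3CN cis (chiral); NH3 cis, NCS trans, CH3CN cis.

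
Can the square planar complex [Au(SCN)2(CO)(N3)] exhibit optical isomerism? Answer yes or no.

no

A square has two trans pairs of vertices; adjacent vertices are cis.
Systematic placement gives 2 geometric isomers: SCN cis; SCN trans.
Each arrangement has an internal mirror plane or centre of symmetry, so none is chiral.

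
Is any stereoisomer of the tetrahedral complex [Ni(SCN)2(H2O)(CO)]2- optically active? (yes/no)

no

All four vertices of a tetrahedron are equivalent and mutually adjacent, so cis/trans isomerism cannot arise.
Only one geometric arrangement is possible.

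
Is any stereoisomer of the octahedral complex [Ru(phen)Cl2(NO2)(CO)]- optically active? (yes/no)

An octahedron has six vertices in three trans pairs; every non-trans pair is cis.
Each phen is bidentate and must span two cis positions.
Systematic placement gives 4 geometric isomers: Cl cis (3 arrangements, 2 chiral); Cl trans.
Of these, 2 lack any improper symmetry element and so occur as enantiomeric pairs, giving 4 + 2 = 6 stereoisomers in total.

yes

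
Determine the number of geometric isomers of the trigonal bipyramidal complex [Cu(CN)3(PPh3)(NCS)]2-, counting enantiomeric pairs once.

4

In a trigonal bipyramid the two axial positions differ from the three equatorial ones.
The distinct arrangements are (4 in all): PPh3 equatorial, NCS equatorial; PPh3 equatorial, NCS axial; PPh3 axial, NCS equatorial; PPh3 axial, NCS axial.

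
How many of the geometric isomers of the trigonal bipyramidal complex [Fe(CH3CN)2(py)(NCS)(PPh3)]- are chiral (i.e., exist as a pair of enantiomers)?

A trigonal bipyramid has two axial and three equatorial sites, which are chemically inequivalent.
Exhaustive case analysis gives 7 geometric isomers.
Of these, 3 lack any improper symmetry element and so occur as enantiomeric pairs, giving 7 + 3 = 10 stereoisomers in total.

3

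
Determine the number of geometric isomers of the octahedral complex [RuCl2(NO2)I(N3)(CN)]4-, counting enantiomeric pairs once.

9

The six octahedral sites form three mutually perpendicular trans pairs.
Systematic enumeration (placing each ligand type in turn and discarding arrangements equivalent by rotation or reflection) gives 9 geometric isomers.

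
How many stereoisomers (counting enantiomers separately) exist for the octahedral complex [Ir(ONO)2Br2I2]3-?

6

An octahedron has six vertices in three trans pairs; every non-trans pair is cis.
Systematic placement gives 5 geometric isomers: ONO trans, Br trans, I trans; ONO cis, Br trans, I cis; ONO trans, Br cis, I cis; ONO cis, Br cis, I cis (chiral); ONO cis, Br cis, I trans.
One of these lacks any improper symmetry element and so occurs as an enantiomeric pair, giving 5 + 1 = 6 stereoisomers in total.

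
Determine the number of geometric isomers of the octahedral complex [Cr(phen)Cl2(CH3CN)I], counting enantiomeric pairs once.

In an octahedral complex each vertex has one trans partner and four cis neighbours.
Each phen is bidentate and must span two cis positions.
The distinct arrangements are (4 in all): Cl cis (3 arrangements, 2 chiral); Cl trans.

4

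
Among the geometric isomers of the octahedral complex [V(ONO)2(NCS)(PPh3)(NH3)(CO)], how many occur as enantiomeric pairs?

6

An octahedron has six vertices in three trans pairs; every non-trans pair is cis.
Exhaustive case analysis gives 9 geometric isomers.
Of these, 6 lack any improper symmetry element and so occur as enantiomeric pairs, giving 9 + 6 = 15 stereoisomers in total.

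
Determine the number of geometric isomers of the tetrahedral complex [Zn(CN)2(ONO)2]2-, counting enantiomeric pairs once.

1

Only one geometric arrangement is possible.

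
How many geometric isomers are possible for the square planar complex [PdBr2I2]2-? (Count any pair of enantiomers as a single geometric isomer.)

In a square planar complex each vertex has one trans partner and two cis neighbours.
Working through the distinct placements yields 2 geometric isomers: Br cis; Br trans.

2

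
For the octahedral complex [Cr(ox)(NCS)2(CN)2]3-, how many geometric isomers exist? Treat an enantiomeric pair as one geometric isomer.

3

An octahedron has six vertices in three trans pairs; every non-trans pair is cis.
Each ox is bidentate and must span two cis positions.
Working through the distinct placements yields 3 geometric isomers: NCS cis, CN trans; NCS cis, CN cis (chiral); NCS trans, CN cis.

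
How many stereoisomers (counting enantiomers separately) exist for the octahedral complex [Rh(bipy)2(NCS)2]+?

3

The six octahedral sites form three mutually perpendicular trans pairs.
Each bipy is bidentate and must span two cis positions.
Systematic placement gives 2 geometric isomers: NCS trans; NCS cis (chiral).
One of these lacks any improper symmetry element and so occurs as an enantiomeric pair, giving 2 + 1 = 3 stereoisomers in total.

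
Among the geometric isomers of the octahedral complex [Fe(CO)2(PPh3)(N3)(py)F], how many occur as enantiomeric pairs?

6

An octahedron has six vertices in three trans pairs; every non-trans pair is cis.
Exhaustive case analysis gives 9 geometric isomers.
Of these, 6 lack any improper symmetry element and so occur as enantiomeric pairs, giving 9 + 6 = 15 stereoisomers in total.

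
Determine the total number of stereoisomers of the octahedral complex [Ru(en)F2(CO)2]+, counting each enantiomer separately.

Each en is bidentate and must span two cis positions.
Systematic placement gives 3 geometric isomers: F cis, CO trans; F cis, CO cis (chiral); F trans, CO cis.
One of these lacks any improper symmetry element and so occurs as an enantiomeric pair, giving 3 + 1 = 4 stereoisomers in total.

4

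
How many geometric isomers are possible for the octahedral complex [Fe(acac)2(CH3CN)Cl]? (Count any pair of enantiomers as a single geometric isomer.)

The six octahedral sites form three mutually perpendicular trans pairs.
Each acac is bidentate and must span two cis positions.
The distinct arrangements are (2 in all): CH3CN and Cl mutually trans; CH3CN and Cl mutually cis (chiral).

2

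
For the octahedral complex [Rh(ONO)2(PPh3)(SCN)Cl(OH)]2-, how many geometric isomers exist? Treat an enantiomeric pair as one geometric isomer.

9

An octahedron has six vertices in three trans pairs; every non-trans pair is cis.
Exhaustive case analysis gives 9 geometric isomers.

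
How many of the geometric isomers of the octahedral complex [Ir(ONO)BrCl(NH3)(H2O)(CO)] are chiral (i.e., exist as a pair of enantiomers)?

15

The six octahedral sites form three mutually perpendicular trans pairs.
Systematic enumeration (placing each ligand type in turn and discarding arrangements equivalent by rotation or reflection) gives 15 geometric isomers.
Of these, 15 lack any improper symmetry element and so occur as enantiomeric pairs, giving 15 + 15 = 30 stereoisomers in total.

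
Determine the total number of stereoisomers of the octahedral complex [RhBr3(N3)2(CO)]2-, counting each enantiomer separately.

In an octahedral complex each vertex has one trans partner and four cis neighbours.
There are 3 geometric isomers: Br mer, N3 trans; Br mer, N3 cis; Br fac, N3 cis.
Each arrangement has an internal mirror plane or centre of symmetry, so none is chiral.

3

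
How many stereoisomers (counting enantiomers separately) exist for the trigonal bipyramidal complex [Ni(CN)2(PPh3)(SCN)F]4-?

A trigonal bipyramid has two axial and three equatorial sites, which are chemically inequivalent.
Placing the ligands in turn and identifying arrangements related by rotation or reflection leaves 7 distinct geometric isomers.
Of these, 3 lack any improper symmetry element and so occur as enantiomeric pairs, giving 7 + 3 = 10 stereoisomers in total.

10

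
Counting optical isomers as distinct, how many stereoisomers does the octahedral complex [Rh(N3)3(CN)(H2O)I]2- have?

5

In an octahedral complex each vertex has one trans partner and four cis neighbours.
Working through the distinct placements yields 4 geometric isomers: N3 mer (3 arrangements); N3 fac (chiral).
One of these lacks any improper symmetry element and so occurs as an enantiomeric pair, giving 4 + 1 = 5 stereoisomers in total.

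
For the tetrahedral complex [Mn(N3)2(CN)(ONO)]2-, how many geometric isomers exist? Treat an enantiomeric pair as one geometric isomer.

1

Only one geometric arrangement is possible.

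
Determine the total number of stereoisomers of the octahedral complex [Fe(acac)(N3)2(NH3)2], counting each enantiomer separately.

In an octahedral complex each vertex has one trans partner and four cis neighbours.
Each acac is bidentate and must span two cis positions.
There are 3 geometric isomers: N3 trans, NH3 cis; N3 cis, NH3 cis (chiral); N3 cis, NH3 trans.
One of these lacks any improper symmetry element and so occurs as an enantiomeric pair, giving 3 + 1 = 4 stereoisomers in total.

4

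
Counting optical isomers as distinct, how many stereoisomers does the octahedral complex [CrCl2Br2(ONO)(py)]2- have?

8

The six octahedral sites form three mutually perpendicular trans pairs.
There are 6 geometric isomers: Cl trans, Br trans; Cl cis, Br trans; Cl cis, Br cis (3 arrangements, 2 chiral); Cl trans, Br cis.
Of these, 2 lack any improper symmetry element and so occur as enantiomeric pairs, giving 6 + 2 = 8 stereoisomers in total.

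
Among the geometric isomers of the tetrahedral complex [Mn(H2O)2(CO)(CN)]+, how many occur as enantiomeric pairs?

Only one geometric arrangement is possible.

0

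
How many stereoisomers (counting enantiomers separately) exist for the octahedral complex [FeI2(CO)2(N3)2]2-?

Working through the distinct placements yields 5 geometric isomers: I trans, CO trans, N3 trans; I cis, CO trans, N3 cis; I cis, CO cis, N3 trans; I cis, CO cis, N3 cis (chiral); I trans, CO cis, N3 cis.
One of these lacks any improper symmetry element and so occurs as an enantiomeric pair, giving 5 + 1 = 6 stereoisomers in total.

6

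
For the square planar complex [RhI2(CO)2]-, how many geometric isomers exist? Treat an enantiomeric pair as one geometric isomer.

2

The distinct arrangements are (2 in all): I cis; I trans.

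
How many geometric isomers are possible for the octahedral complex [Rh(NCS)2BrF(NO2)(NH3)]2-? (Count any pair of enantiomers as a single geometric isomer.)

9

Exhaustive case analysis gives 9 geometric isomers.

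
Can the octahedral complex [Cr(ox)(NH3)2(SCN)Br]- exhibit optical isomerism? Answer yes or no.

yes

Each ox is bidentate and must span two cis positions.
Working through the distinct placements yields 4 geometric isomers: NH3 cis (3 arrangements, 2 chiral); NH3 trans.
Of these, 2 lack any improper symmetry element and so occur as enantiomeric pairs, giving 4 + 2 = 6 stereoisomers in total.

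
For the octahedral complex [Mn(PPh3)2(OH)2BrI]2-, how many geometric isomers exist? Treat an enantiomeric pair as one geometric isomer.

Systematic placement gives 6 geometric isomers: PPh3 trans, OH trans; PPh3 cis, OH cis (3 arrangements, 2 chiral); PPh3 trans, OH cis; PPh3 cis, OH trans.

6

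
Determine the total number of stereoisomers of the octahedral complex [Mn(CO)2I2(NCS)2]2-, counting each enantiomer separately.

6

In an octahedral complex each vertex has one trans partner and four cis neighbours.
Working through the distinct placements yields 5 geometric isomers: CO trans, I trans, NCS trans; CO trans, I cis, NCS cis; CO cis, I cis, NCS trans; CO cis, I cis, NCS cis (chiral); CO cis, I trans, NCS cis.
One of these lacks any improper symmetry element and so occurs as an enantiomeric pair, giving 5 + 1 = 6 stereoisomers in total.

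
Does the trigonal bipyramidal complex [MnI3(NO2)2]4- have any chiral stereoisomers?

no

There are 3 geometric isomers: NO2 both equatorial; NO2 one axial, one equatorial; NO2 both axial.
Each arrangement has an internal mirror plane or centre of symmetry, so none is chiral.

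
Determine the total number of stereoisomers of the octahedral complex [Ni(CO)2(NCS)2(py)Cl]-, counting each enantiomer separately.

An octahedron has six vertices in three trans pairs; every non-trans pair is cis.
Systematic placement gives 6 geometric isomers: CO trans, NCS cis; CO trans, NCS trans; CO cis, NCS cis (3 arrangements, 2 chiral); CO cis, NCS trans.
Of these, 2 lack any improper symmetry element and so occur as enantiomeric pairs, giving 6 + 2 = 8 stereoisomers in total.

8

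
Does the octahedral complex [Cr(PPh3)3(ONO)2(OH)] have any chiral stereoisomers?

The distinct arrangements are (3 in all): PPh3 mer, ONO cis; PPh3 mer, ONO trans; PPh3 fac, ONO cis.
Each arrangement has an internal mirror plane or centre of symmetry, so none is chiral.

no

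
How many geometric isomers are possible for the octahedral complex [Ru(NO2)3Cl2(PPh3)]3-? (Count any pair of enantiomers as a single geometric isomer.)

3

An octahedron has six vertices in three trans pairs; every non-trans pair is cis.
There are 3 geometric isomers: NO2 mer, Cl trans; NO2 fac, Cl cis; NO2 mer, Cl cis.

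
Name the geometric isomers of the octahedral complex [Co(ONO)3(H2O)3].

The six octahedral sites form three mutually perpendicular trans pairs.
The distinct arrangements are (2 in all): ONO mer; ONO fac.

fac and mer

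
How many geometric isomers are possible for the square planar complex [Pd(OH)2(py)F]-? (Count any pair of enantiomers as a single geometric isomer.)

In a square planar complex each vertex has one trans partner and two cis neighbours.
The distinct arrangements are (2 in all): OH cis; OH trans.

2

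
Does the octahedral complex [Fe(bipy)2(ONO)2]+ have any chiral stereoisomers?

yes

The six octahedral sites form three mutually perpendicular trans pairs.
Each bipy is bidentate and must span two cis positions.
Working through the distinct placements yields 2 geometric isomers: ONO trans; ONO cis (chiral).
One of these lacks any improper symmetry element and so occurs as an enantiomeric pair, giving 2 + 1 = 3 stereoisomers in total.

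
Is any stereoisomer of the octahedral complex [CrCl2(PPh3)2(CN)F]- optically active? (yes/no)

In an octahedral complex each vertex has one trans partner and four cis neighbours.
There are 6 geometric isomers: Cl cis, PPh3 trans; Cl cis, PPh3 cis (3 arrangements, 2 chiral); Cl trans, PPh3 trans; Cl trans, PPh3 cis.
Of these, 2 lack any improper symmetry element and so occur as enantiomeric pairs, giving 6 + 2 = 8 stereoisomers in total.

yes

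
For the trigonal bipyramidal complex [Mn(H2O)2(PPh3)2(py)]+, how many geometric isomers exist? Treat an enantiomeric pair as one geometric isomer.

Systematic enumeration (placing each ligand type in turn and discarding arrangements equivalent by rotation or reflection) gives 5 geometric isomers.

5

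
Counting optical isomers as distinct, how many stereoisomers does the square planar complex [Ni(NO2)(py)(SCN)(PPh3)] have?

In a square planar complex each vertex has one trans partner and two cis neighbours.
Systematic placement gives 3 geometric isomers: (NO2/SCN trans, PPh3/py trans); (NO2/py trans, PPh3/SCN trans); (NO2/PPh3 trans, SCN/py trans).
Each arrangement has an internal mirror plane or centre of symmetry, so none is chiral.

3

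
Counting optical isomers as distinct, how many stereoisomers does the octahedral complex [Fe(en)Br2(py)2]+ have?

Each en is bidentate and must span two cis positions.
There are 3 geometric isomers: Br trans, py cis; Br cis, py trans; Br cis, py cis (chiral).
One of these lacks any improper symmetry element and so occurs as an enantiomeric pair, giving 3 + 1 = 4 stereoisomers in total.

4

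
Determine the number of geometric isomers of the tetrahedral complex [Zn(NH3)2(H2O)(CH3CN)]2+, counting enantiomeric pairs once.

1

Only one geometric arrangement is possible.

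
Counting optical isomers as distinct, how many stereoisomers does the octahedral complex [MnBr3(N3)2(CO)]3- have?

3

In an octahedral complex each vertex has one trans partner and four cis neighbours.
Working through the distinct placements yields 3 geometric isomers: Br mer, N3 trans; Br mer, N3 cis; Br fac, N3 cis.
Each arrangement has an internal mirror plane or centre of symmetry, so none is chiral.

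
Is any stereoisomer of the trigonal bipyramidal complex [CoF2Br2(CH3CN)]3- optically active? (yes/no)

In a trigonal bipyramid the two axial positions differ from the three equatorial ones.
Systematic enumeration (placing each ligand type in turn and discarding arrangements equivalent by rotation or reflection) gives 5 geometric isomers.
One of these lacks any improper symmetry element and so occurs as an enantiomeric pair, giving 5 + 1 = 6 stereoisomers in total.

yes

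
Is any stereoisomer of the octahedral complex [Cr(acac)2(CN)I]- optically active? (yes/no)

yes

In an octahedral complex each vertex has one trans partner and four cis neighbours.
Each acac is bidentate and must span two cis positions.
Systematic placement gives 2 geometric isomers: CN and I mutually trans; CN and I mutually cis (chiral).
One of these lacks any improper symmetry element and so occurs as an enantiomeric pair, giving 2 + 1 = 3 stereoisomers in total.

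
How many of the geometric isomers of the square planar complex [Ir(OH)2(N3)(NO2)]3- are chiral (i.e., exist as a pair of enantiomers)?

A square has two trans pairs of vertices; adjacent vertices are cis.
Working through the distinct placements yields 2 geometric isomers: OH cis; OH trans.
Each arrangement has an internal mirror plane or centre of symmetry, so none is chiral.

0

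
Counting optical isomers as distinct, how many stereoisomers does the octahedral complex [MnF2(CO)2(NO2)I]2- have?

8

There are 6 geometric isomers: F trans, CO trans; F cis, CO trans; F cis, CO cis (3 arrangements, 2 chiral); F trans, CO cis.
Of these, 2 lack any improper symmetry element and so occur as enantiomeric pairs, giving 6 + 2 = 8 stereoisomers in total.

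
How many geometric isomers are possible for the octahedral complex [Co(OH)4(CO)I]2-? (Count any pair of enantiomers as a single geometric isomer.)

In an octahedral complex each vertex has one trans partner and four cis neighbours.
The distinct arrangements are (2 in all): CO and I mutually trans; CO and I mutually cis.

2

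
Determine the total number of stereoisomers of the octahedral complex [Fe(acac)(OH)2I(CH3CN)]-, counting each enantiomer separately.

Each acac is bidentate and must span two cis positions.
Systematic placement gives 4 geometric isomers: OH cis (3 arrangements, 2 chiral); OH trans.
Of these, 2 lack any improper symmetry element and so occur as enantiomeric pairs, giving 4 + 2 = 6 stereoisomers in total.

6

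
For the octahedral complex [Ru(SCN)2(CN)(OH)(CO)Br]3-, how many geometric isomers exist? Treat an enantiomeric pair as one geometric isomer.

Systematic enumeration (placing each ligand type in turn and discarding arrangements equivalent by rotation or reflection) gives 9 geometric isomers.

9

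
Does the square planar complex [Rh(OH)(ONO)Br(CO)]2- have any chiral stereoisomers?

no

Systematic placement gives 3 geometric isomers: (Br/OH trans, CO/ONO trans); (Br/ONO trans, CO/OH trans); (Br/CO trans, OH/ONO trans).
Each arrangement has an internal mirror plane or centre of symmetry, so none is chiral.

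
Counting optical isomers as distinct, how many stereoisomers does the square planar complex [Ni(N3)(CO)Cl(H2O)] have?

A square has two trans pairs of vertices; adjacent vertices are cis.
There are 3 geometric isomers: (CO/H2O trans, Cl/N3 trans); (CO/N3 trans, Cl/H2O trans); (CO/Cl trans, H2O/N3 trans).
Each arrangement has an internal mirror plane or centre of symmetry, so none is chiral.

3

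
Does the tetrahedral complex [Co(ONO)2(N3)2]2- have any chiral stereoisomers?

In a tetrahedral complex all four positions are equivalent and every pair of ligands is adjacent — there is no cis/trans distinction.
Only one geometric arrangement is possible.

no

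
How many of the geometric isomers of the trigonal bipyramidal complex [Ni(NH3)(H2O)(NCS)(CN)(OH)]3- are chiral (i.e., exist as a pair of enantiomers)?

10

Systematic enumeration (placing each ligand type in turn and discarding arrangements equivalent by rotation or reflection) gives 10 geometric isomers.
Of these, 10 lack any improper symmetry element and so occur as enantiomeric pairs, giving 10 + 10 = 20 stereoisomers in total.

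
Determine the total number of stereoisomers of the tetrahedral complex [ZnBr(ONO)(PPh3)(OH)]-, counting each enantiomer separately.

2

In a tetrahedral complex all four positions are equivalent and every pair of ligands is adjacent — there is no cis/trans distinction.
Only one geometric arrangement is possible; it has no improper symmetry element, so it exists as a pair of enantiomers (2 stereoisomers).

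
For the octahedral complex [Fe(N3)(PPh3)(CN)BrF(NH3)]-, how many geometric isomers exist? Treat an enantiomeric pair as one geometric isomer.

An octahedron has six vertices in three trans pairs; every non-trans pair is cis.
Exhaustive case analysis gives 15 geometric isomers.

15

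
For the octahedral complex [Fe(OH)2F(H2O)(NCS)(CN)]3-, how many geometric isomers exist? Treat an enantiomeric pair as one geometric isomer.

9

An octahedron has six vertices in three trans pairs; every non-trans pair is cis.
Placing the ligands in turn and identifying arrangements related by rotation or reflection leaves 9 distinct geometric isomers.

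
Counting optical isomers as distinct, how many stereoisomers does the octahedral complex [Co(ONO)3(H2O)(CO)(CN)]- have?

5

An octahedron has six vertices in three trans pairs; every non-trans pair is cis.
The distinct arrangements are (4 in all): ONO mer (3 arrangements); ONO fac (chiral).
One of these lacks any improper symmetry element and so occurs as an enantiomeric pair, giving 4 + 1 = 5 stereoisomers in total.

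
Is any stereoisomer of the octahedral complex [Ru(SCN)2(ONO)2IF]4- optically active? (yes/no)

yes

The six octahedral sites form three mutually perpendicular trans pairs.
Working through the distinct placements yields 6 geometric isomers: SCN trans, ONO trans; SCN cis, ONO cis (3 arrangements, 2 chiral); SCN trans, ONO cis; SCN cis, ONO trans.
Of these, 2 lack any improper symmetry element and so occur as enantiomeric pairs, giving 6 + 2 = 8 stereoisomers in total.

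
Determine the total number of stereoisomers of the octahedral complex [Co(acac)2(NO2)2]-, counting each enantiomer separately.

In an octahedral complex each vertex has one trans partner and four cis neighbours.
Each acac is bidentate and must span two cis positions.
Systematic placement gives 2 geometric isomers: NO2 trans; NO2 cis (chiral).
One of these lacks any improper symmetry element and so occurs as an enantiomeric pair, giving 2 + 1 = 3 stereoisomers in total.

3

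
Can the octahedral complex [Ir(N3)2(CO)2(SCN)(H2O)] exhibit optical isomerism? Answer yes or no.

yes

The six octahedral sites form three mutually perpendicular trans pairs.
There are 6 geometric isomers: N3 cis, CO trans; N3 trans, CO trans; N3 cis, CO cis (3 arrangements, 2 chiral); N3 trans, CO cis.
Of these, 2 lack any improper symmetry element and so occur as enantiomeric pairs, giving 6 + 2 = 8 stereoisomers in total.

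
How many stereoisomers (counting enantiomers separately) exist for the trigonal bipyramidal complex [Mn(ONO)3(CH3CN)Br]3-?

4

Working through the distinct placements yields 4 geometric isomers: CH3CN axial, Br axial; CH3CN equatorial, Br axial; CH3CN axial, Br equatorial; CH3CN equatorial, Br equatorial.
Each arrangement has an internal mirror plane or centre of symmetry, so none is chiral.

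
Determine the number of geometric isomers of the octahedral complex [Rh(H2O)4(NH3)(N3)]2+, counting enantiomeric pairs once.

2

The distinct arrangements are (2 in all): NH3 and N3 mutually trans; NH3 and N3 mutually cis.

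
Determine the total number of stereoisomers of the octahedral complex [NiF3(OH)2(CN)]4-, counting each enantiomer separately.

3

An octahedron has six vertices in three trans pairs; every non-trans pair is cis.
Systematic placement gives 3 geometric isomers: F mer, OH trans; F fac, OH cis; F mer, OH cis.
Each arrangement has an internal mirror plane or centre of symmetry, so none is chiral.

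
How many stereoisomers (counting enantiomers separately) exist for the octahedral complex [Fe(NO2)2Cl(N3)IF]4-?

15

In an octahedral complex each vertex has one trans partner and four cis neighbours.
Placing the ligands in turn and identifying arrangements related by rotation or reflection leaves 9 distinct geometric isomers.
Of these, 6 lack any improper symmetry element and so occur as enantiomeric pairs, giving 9 + 6 = 15 stereoisomers in total.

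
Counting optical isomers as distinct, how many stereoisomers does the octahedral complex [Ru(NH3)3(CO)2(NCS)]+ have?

An octahedron has six vertices in three trans pairs; every non-trans pair is cis.
The distinct arrangements are (3 in all): NH3 mer, CO trans; NH3 mer, CO cis; NH3 fac, CO cis.
Each arrangement has an internal mirror plane or centre of symmetry, so none is chiral.

3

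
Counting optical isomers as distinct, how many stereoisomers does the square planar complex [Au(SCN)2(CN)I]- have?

2

In a square planar complex each vertex has one trans partner and two cis neighbours.
Working through the distinct placements yields 2 geometric isomers: SCN cis; SCN trans.
Each arrangement has an internal mirror plane or centre of symmetry, so none is chiral.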